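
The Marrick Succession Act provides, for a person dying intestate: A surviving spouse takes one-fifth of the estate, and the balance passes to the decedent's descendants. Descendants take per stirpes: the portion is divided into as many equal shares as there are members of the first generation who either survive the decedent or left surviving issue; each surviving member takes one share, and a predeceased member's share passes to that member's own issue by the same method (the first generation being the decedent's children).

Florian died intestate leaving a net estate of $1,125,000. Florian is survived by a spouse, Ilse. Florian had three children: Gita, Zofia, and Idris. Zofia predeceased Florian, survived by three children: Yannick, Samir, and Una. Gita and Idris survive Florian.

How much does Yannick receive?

Ilse takes one-fifth of $1,125,000 = $225,000. The remaining $900,000 passes to the descendants.
The descendants' portion ($900,000) is divided into 3 shares of $300,000: Gita and Idris each take $300,000; Zofia's $300,000 share passes to Zofia's issue.
Zofia's share ($300,000) is divided into 3 shares of $100,000: Yannick, Samir, and Una each take $100,000.

Yannick receives $100,000.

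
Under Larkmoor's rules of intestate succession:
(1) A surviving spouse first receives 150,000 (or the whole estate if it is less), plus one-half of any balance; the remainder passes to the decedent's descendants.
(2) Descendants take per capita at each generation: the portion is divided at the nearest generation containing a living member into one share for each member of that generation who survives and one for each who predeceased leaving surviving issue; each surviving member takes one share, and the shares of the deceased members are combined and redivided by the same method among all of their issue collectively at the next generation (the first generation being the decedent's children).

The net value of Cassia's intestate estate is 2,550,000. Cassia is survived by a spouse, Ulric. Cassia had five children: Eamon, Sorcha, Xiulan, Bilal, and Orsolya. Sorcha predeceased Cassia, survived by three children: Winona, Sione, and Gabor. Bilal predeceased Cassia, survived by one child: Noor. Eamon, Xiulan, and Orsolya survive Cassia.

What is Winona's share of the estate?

Ulric first takes 150,000, leaving a balance of 2,400,000. Ulric then takes one-half of the balance (1,200,000), for a total of 1,350,000. The remaining 1,200,000 passes to the descendants.
The descendants' portion (1,200,000) is divided at the children's generation into 5 shares of 240,000. Eamon, Xiulan, and Orsolya each take 240,000. The 2 shares of the deceased (Sorcha and Bilal) are combined into a pool of 480,000.
That pool (480,000) is divided at the grandchildren's generation equally among Winona, Sione, Gabor, and Noor: 120,000 each.

Winona receives 120,000.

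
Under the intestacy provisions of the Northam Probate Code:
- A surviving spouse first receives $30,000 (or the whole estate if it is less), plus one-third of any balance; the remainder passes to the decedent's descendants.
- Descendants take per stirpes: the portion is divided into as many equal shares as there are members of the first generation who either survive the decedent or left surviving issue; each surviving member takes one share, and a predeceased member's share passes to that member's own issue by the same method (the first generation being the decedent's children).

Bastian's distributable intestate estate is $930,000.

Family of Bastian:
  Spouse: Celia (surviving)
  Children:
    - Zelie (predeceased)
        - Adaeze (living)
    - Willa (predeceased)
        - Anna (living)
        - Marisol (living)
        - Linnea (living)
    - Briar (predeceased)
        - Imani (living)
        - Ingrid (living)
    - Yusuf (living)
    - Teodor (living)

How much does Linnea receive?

Celia first takes $30,000, leaving a balance of $900,000. Celia then takes one-third of the balance ($300,000), for a total of $330,000. The remaining $600,000 passes to the descendants.
The descendants' portion ($600,000) is divided into 5 shares of $120,000: Yusuf and Teodor each take $120,000; Zelie's $120,000 share passes to Zelie's issue; Willa's $120,000 share passes to Willa's issue; Briar's $120,000 share passes to Briar's issue.
Zelie's share ($120,000) passes entirely to Adaeze.
Willa's share ($120,000) is divided into 3 shares of $40,000: Anna, Marisol, and Linnea each take $40,000.
Briar's share ($120,000) is divided into 2 shares of $60,000: Imani and Ingrid each take $60,000.

Linnea receives $40,000.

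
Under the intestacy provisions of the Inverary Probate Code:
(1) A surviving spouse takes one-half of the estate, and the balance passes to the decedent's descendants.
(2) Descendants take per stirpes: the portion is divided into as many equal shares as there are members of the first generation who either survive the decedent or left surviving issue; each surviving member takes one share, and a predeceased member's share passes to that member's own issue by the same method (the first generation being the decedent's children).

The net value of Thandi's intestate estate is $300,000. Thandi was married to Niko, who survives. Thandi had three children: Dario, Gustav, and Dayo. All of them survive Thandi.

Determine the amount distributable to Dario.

Dario receives $50,000.

Niko takes one-half of $300,000 = $150,000. The remaining $150,000 passes to the descendants.
The descendants' portion ($150,000) is divided into 3 shares of $50,000: Dario, Gustav, and Dayo each take $50,000.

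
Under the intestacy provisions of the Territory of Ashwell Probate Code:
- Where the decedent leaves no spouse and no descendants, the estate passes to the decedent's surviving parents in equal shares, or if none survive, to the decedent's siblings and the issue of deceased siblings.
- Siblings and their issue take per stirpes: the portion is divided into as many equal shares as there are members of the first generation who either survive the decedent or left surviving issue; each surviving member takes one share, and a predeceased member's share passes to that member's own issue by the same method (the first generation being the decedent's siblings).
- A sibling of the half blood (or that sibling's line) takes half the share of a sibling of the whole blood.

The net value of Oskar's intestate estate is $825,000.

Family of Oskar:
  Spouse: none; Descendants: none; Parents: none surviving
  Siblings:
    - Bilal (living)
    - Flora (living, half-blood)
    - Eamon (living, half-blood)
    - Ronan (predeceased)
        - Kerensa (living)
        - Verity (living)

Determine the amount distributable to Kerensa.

The entire $825,000 passes to the siblings and their issue.
Counting each half-blood sibling's line as half a unit, there are 3 units in $825,000, so one unit is $275,000. Whole-blood lines (Bilal and Ronan) take $275,000 each; half-blood lines (Flora and Eamon) take $137,500 each.
Ronan's share ($275,000) is divided into 2 shares of $137,500: Kerensa and Verity each take $137,500.

Kerensa receives $137,500.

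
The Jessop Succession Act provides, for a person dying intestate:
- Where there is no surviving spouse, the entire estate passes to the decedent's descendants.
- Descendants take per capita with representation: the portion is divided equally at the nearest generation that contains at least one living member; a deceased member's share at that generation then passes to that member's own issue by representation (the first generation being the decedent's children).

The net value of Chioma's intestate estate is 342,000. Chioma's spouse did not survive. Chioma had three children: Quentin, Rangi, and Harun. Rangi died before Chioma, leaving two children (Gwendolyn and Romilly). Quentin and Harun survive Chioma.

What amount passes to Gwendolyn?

The entire 342,000 passes to the descendants.
That amount (342,000) is divided into 3 shares of 114,000: Quentin and Harun each take 114,000; Rangi's 114,000 share passes to Rangi's issue.
Rangi's share (114,000) is divided into 2 shares of 57,000: Gwendolyn and Romilly each take 57,000.

Gwendolyn receives 57,000.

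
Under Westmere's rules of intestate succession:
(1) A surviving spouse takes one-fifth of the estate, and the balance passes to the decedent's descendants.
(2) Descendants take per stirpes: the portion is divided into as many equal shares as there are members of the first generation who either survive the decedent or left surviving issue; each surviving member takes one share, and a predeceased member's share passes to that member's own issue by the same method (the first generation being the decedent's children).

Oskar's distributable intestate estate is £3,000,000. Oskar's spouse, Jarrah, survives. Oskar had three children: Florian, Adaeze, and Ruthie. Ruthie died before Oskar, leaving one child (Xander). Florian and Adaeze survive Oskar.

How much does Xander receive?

Xander receives £800,000.

Jarrah takes one-fifth of £3,000,000 = £600,000. The remaining £2,400,000 passes to the descendants.
The descendants' portion (£2,400,000) is divided into 3 shares of £800,000: Florian and Adaeze each take £800,000; Ruthie's £800,000 share passes to Ruthie's issue.
Ruthie's share (£800,000) passes entirely to Xander.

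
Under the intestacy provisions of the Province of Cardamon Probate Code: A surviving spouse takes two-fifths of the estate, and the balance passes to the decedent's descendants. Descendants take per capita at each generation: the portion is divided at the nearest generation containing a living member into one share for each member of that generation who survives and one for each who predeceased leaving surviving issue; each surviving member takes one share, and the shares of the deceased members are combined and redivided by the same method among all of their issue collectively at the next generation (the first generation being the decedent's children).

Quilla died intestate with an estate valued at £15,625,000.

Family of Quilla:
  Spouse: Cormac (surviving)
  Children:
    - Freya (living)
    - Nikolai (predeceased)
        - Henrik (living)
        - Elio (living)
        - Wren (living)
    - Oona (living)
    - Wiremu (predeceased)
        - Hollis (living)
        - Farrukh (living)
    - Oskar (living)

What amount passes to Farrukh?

Cormac takes two-fifths of £15,625,000 = £6,250,000. The remaining £9,375,000 passes to the descendants.
The descendants' portion (£9,375,000) is divided at the children's generation into 5 shares of £1,875,000. Freya, Oona, and Oskar each take £1,875,000. The 2 shares of the deceased (Nikolai and Wiremu) are combined into a pool of £3,750,000.
That pool (£3,750,000) is divided at the grandchildren's generation equally among Henrik, Elio, Wren, Hollis, and Farrukh: £750,000 each.

Farrukh receives £750,000.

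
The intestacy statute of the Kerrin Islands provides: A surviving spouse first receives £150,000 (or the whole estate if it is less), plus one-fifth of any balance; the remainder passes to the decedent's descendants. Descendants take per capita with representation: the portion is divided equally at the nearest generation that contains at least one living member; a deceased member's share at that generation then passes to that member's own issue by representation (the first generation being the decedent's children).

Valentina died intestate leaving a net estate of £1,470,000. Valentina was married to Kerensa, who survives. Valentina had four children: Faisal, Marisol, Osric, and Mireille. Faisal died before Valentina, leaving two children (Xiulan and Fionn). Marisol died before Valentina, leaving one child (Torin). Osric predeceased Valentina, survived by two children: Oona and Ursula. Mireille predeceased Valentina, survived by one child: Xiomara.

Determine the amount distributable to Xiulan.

Xiulan receives £176,000.

Kerensa first takes £150,000, leaving a balance of £1,320,000. Kerensa then takes one-fifth of the balance (£264,000), for a total of £414,000. The remaining £1,056,000 passes to the descendants.
No child survives, so the initial division is made at the grandchildren's generation.
The descendants' portion (£1,056,000) is divided into 6 shares of £176,000: Xiulan, Fionn, Torin, Oona, Ursula, and Xiomara each take £176,000.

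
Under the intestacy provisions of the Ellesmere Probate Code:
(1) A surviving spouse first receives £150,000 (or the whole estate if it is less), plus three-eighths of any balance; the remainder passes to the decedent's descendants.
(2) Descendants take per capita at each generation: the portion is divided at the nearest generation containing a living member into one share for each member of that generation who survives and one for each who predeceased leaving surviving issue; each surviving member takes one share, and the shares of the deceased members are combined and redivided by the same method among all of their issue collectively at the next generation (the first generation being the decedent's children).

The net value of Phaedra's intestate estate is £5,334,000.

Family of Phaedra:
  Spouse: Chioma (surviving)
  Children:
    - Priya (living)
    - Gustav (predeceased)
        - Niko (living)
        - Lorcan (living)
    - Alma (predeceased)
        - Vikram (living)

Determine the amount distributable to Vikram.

Vikram receives £720,000.

Chioma first takes £150,000, leaving a balance of £5,184,000. Chioma then takes three-eighths of the balance (£1,944,000), for a total of £2,094,000. The remaining £3,240,000 passes to the descendants.
The descendants' portion (£3,240,000) is divided at the children's generation into 3 shares of £1,080,000. Priya takes £1,080,000. The 2 shares of the deceased (Gustav and Alma) are combined into a pool of £2,160,000.
That pool (£2,160,000) is divided at the grandchildren's generation equally among Niko, Lorcan, and Vikram: £720,000 each.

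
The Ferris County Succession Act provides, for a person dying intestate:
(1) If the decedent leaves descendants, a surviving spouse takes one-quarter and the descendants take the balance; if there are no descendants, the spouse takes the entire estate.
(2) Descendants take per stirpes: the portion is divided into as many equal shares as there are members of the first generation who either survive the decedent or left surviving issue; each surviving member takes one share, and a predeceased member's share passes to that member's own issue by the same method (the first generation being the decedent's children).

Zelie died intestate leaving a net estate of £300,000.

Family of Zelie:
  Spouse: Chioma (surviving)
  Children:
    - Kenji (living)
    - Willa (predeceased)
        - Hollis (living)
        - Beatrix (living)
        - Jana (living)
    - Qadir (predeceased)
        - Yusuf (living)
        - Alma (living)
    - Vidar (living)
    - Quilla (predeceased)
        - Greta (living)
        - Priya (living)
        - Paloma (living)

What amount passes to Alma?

Chioma takes one-quarter of £300,000 = £75,000. The remaining £225,000 passes to the descendants.
The descendants' portion (£225,000) is divided into 5 shares of £45,000: Kenji and Vidar each take £45,000; Willa's £45,000 share passes to Willa's issue; Qadir's £45,000 share passes to Qadir's issue; Quilla's £45,000 share passes to Quilla's issue.
Willa's share (£45,000) is divided into 3 shares of £15,000: Hollis, Beatrix, and Jana each take £15,000.
Qadir's share (£45,000) is divided into 2 shares of £22,500: Yusuf and Alma each take £22,500.
Quilla's share (£45,000) is divided into 3 shares of £15,000: Greta, Priya, and Paloma each take £15,000.

Alma receives £22,500.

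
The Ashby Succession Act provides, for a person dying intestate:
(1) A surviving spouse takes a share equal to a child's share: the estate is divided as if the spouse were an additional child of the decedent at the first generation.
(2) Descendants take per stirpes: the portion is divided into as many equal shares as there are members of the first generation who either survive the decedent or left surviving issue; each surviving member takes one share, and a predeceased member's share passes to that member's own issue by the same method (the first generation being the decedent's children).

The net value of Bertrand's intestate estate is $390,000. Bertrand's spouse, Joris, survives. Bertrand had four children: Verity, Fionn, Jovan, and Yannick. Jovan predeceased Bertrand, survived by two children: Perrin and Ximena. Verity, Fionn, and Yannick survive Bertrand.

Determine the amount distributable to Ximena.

Ximena receives $39,000.

The spouse counts as an additional share at the children's level, so there are 5 primary shares of $78,000. Joris takes one such share ($78,000).
The children's combined portion ($312,000) is divided into 4 shares of $78,000: Verity, Fionn, and Yannick each take $78,000; Jovan's $78,000 share passes to Jovan's issue.
Jovan's share ($78,000) is divided into 2 shares of $39,000: Perrin and Ximena each take $39,000.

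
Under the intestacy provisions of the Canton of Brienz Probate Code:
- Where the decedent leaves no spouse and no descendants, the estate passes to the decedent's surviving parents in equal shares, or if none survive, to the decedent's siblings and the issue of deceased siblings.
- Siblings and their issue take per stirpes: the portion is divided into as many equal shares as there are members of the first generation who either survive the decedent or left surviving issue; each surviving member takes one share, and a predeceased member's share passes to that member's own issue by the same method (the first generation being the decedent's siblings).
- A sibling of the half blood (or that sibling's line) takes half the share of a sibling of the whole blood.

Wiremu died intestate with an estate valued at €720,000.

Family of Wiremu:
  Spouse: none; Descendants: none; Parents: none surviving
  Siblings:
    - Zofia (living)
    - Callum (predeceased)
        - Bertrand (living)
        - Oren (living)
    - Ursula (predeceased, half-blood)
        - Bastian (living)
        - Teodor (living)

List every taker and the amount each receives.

The entire €720,000 passes to the siblings and their issue.
Counting each half-blood sibling's line as half a unit, there are 5/2 units in €720,000, so one unit is €288,000. Whole-blood lines (Zofia and Callum) take €288,000 each; half-blood lines (Ursula) take €144,000 each.
Callum's share (€288,000) is divided into 2 shares of €144,000: Bertrand and Oren each take €144,000.
Ursula's share (€144,000) is divided into 2 shares of €72,000: Bastian and Teodor each take €72,000.

Zofia: €288,000; Bertrand: €144,000; Oren: €144,000; Bastian: €72,000; Teodor: €72,000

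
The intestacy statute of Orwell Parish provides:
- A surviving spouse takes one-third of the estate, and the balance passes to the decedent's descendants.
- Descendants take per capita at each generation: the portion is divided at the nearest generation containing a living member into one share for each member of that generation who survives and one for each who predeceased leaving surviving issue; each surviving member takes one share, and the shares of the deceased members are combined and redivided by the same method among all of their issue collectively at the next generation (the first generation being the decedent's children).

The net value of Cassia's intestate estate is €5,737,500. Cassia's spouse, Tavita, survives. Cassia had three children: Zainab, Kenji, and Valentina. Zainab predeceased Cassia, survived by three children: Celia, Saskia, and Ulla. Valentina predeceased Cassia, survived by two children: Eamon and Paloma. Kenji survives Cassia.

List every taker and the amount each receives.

Tavita takes one-third of €5,737,500 = €1,912,500. The remaining €3,825,000 passes to the descendants.
The descendants' portion (€3,825,000) is divided at the children's generation into 3 shares of €1,275,000. Kenji takes €1,275,000. The 2 shares of the deceased (Zainab and Valentina) are combined into a pool of €2,550,000.
That pool (€2,550,000) is divided at the grandchildren's generation equally among Celia, Saskia, Ulla, Eamon, and Paloma: €510,000 each.

Tavita: €1,912,500; Celia: €510,000; Saskia: €510,000; Ulla: €510,000; Kenji: €1,275,000; Eamon: €510,000; Paloma: €510,000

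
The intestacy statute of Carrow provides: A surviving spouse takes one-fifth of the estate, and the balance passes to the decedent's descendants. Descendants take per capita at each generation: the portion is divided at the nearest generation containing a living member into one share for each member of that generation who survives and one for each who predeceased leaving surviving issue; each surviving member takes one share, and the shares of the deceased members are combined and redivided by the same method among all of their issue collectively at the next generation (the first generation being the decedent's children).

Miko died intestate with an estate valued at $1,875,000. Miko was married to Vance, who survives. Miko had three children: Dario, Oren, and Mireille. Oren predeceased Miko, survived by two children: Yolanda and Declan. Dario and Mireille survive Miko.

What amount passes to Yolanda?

Vance takes one-fifth of $1,875,000 = $375,000. The remaining $1,500,000 passes to the descendants.
The descendants' portion ($1,500,000) is divided at the children's generation into 3 shares of $500,000. Dario and Mireille each take $500,000. The remaining share for the deceased Oren ($500,000) is carried to the next generation.
That pool ($500,000) is divided at the grandchildren's generation equally among Yolanda and Declan: $250,000 each.

Yolanda receives $250,000.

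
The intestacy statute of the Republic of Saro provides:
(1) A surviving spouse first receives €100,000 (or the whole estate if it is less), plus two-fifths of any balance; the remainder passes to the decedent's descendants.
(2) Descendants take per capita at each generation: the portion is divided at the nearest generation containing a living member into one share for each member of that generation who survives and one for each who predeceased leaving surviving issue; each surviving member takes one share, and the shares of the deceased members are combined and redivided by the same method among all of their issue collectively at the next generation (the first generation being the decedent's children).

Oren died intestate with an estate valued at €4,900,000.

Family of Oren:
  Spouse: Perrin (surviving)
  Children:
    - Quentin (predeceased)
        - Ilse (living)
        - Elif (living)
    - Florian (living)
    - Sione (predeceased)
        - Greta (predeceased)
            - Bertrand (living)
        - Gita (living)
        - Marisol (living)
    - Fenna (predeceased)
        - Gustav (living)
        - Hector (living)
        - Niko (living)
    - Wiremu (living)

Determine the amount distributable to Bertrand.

Perrin first takes €100,000, leaving a balance of €4,800,000. Perrin then takes two-fifths of the balance (€1,920,000), for a total of €2,020,000. The remaining €2,880,000 passes to the descendants.
The descendants' portion (€2,880,000) is divided at the children's generation into 5 shares of €576,000. Florian and Wiremu each take €576,000. The 3 shares of the deceased (Quentin, Sione, and Fenna) are combined into a pool of €1,728,000.
That pool (€1,728,000) is divided at the grandchildren's generation into 8 shares of €216,000. Ilse, Elif, Gita, Marisol, Gustav, Hector, and Niko each take €216,000. The remaining share for the deceased Greta (€216,000) is carried to the next generation.
That pool (€216,000) passes entirely to Bertrand, the sole taker at the great-grandchildren's generation.

Bertrand receives €216,000.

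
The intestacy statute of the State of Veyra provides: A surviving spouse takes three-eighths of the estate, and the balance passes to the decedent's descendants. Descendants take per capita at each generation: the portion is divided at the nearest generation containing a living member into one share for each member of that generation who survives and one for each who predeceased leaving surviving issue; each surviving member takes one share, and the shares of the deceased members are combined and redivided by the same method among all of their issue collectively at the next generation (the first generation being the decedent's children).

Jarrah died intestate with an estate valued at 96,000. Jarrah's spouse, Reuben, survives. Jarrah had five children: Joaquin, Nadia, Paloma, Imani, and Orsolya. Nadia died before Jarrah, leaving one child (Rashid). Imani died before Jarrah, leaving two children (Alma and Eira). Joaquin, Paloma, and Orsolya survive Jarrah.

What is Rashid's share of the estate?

Reuben takes three-eighths of 96,000 = 36,000. The remaining 60,000 passes to the descendants.
The descendants' portion (60,000) is divided at the children's generation into 5 shares of 12,000. Joaquin, Paloma, and Orsolya each take 12,000. The 2 shares of the deceased (Nadia and Imani) are combined into a pool of 24,000.
That pool (24,000) is divided at the grandchildren's generation equally among Rashid, Alma, and Eira: 8,000 each.

Rashid receives 8,000.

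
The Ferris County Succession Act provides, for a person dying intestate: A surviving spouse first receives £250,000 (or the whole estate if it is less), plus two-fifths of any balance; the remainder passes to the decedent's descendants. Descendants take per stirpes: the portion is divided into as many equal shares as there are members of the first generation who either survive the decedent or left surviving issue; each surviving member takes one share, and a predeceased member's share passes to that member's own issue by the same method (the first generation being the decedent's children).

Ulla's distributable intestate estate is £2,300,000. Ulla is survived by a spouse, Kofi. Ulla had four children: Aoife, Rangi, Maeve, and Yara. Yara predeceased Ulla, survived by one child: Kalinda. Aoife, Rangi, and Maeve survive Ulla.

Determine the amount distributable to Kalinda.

Kalinda receives £307,500.

Kofi first takes £250,000, leaving a balance of £2,050,000. Kofi then takes two-fifths of the balance (£820,000), for a total of £1,070,000. The remaining £1,230,000 passes to the descendants.
The descendants' portion (£1,230,000) is divided into 4 shares of £307,500: Aoife, Rangi, and Maeve each take £307,500; Yara's £307,500 share passes to Yara's issue.
Yara's share (£307,500) passes entirely to Kalinda.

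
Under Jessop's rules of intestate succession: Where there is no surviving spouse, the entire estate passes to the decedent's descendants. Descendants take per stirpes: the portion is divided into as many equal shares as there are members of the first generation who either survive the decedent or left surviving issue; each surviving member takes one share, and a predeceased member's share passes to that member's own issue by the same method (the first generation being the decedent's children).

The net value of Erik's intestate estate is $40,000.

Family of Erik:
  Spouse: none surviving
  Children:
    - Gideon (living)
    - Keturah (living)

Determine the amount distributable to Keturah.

The entire $40,000 passes to the descendants.
That amount ($40,000) is divided into 2 shares of $20,000: Gideon and Keturah each take $20,000.

Keturah receives $20,000.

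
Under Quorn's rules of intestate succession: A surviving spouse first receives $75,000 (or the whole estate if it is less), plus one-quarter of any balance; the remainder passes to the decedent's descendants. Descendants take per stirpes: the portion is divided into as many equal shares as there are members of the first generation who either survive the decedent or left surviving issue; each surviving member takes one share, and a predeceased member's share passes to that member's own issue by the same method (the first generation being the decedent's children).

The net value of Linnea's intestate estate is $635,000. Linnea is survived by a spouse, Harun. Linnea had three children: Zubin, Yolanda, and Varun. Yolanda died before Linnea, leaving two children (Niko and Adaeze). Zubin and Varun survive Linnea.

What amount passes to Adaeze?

Harun first takes $75,000, leaving a balance of $560,000. Harun then takes one-quarter of the balance ($140,000), for a total of $215,000. The remaining $420,000 passes to the descendants.
The descendants' portion ($420,000) is divided into 3 shares of $140,000: Zubin and Varun each take $140,000; Yolanda's $140,000 share passes to Yolanda's issue.
Yolanda's share ($140,000) is divided into 2 shares of $70,000: Niko and Adaeze each take $70,000.

Adaeze receives $70,000.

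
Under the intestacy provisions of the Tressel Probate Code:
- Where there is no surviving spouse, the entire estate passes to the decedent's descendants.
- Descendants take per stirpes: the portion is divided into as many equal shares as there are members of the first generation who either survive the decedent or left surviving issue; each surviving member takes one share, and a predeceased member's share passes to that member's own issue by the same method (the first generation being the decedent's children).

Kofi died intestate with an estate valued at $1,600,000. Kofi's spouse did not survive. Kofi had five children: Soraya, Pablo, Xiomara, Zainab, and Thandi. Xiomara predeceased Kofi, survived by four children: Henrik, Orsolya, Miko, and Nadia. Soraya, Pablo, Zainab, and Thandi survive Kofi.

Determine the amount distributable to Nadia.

The entire $1,600,000 passes to the descendants.
That amount ($1,600,000) is divided into 5 shares of $320,000: Soraya, Pablo, Zainab, and Thandi each take $320,000; Xiomara's $320,000 share passes to Xiomara's issue.
Xiomara's share ($320,000) is divided into 4 shares of $80,000: Henrik, Orsolya, Miko, and Nadia each take $80,000.

Nadia receives $80,000.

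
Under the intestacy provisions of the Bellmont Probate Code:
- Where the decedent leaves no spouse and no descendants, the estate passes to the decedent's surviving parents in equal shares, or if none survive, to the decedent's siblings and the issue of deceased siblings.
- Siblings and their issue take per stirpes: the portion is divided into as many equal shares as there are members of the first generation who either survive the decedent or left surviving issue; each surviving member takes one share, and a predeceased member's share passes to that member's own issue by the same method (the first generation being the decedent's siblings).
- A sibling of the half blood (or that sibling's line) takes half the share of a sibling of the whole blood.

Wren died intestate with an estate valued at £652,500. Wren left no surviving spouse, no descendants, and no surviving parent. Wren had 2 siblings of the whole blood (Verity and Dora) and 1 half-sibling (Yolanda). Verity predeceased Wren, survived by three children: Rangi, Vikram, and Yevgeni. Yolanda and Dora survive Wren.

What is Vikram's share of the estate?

The entire £652,500 passes to the siblings and their issue.
Counting each half-blood sibling's line as half a unit, there are 5/2 units in £652,500, so one unit is £261,000. Whole-blood lines (Verity and Dora) take £261,000 each; half-blood lines (Yolanda) take £130,500 each.
Verity's share (£261,000) is divided into 3 shares of £87,000: Rangi, Vikram, and Yevgeni each take £87,000.

Vikram receives £87,000.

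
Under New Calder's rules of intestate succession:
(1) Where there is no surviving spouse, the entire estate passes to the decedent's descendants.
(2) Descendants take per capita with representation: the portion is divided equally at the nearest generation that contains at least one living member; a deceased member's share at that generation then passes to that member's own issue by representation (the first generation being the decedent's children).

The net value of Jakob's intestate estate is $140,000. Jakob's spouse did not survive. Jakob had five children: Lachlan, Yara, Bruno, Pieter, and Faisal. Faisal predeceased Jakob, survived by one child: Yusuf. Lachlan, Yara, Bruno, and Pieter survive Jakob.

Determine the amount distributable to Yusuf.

The entire $140,000 passes to the descendants.
That amount ($140,000) is divided into 5 shares of $28,000: Lachlan, Yara, Bruno, and Pieter each take $28,000; Faisal's $28,000 share passes to Faisal's issue.
Faisal's share ($28,000) passes entirely to Yusuf.

Yusuf receives $28,000.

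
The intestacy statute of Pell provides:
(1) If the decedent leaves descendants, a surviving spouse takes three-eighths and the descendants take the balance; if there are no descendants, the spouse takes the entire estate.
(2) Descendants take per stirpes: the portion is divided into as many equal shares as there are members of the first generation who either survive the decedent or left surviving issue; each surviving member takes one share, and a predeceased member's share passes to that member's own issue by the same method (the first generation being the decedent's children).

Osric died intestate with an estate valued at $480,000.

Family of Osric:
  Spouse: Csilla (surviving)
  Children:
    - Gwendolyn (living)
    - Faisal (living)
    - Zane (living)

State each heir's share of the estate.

Csilla: $180,000; Gwendolyn: $100,000; Faisal: $100,000; Zane: $100,000

Csilla takes three-eighths of $480,000 = $180,000. The remaining $300,000 passes to the descendants.
The descendants' portion ($300,000) is divided into 3 shares of $100,000: Gwendolyn, Faisal, and Zane each take $100,000.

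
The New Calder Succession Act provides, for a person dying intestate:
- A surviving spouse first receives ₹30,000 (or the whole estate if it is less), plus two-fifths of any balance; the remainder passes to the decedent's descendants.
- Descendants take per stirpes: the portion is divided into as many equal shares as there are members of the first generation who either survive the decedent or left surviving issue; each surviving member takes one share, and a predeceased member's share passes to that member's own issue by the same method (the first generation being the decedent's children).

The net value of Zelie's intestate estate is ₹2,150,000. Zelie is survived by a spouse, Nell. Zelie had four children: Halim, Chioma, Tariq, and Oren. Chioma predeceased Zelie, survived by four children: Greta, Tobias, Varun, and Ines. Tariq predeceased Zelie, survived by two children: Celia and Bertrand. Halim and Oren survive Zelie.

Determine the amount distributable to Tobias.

Nell first takes ₹30,000, leaving a balance of ₹2,120,000. Nell then takes two-fifths of the balance (₹848,000), for a total of ₹878,000. The remaining ₹1,272,000 passes to the descendants.
The descendants' portion (₹1,272,000) is divided into 4 shares of ₹318,000: Halim and Oren each take ₹318,000; Chioma's ₹318,000 share passes to Chioma's issue; Tariq's ₹318,000 share passes to Tariq's issue.
Chioma's share (₹318,000) is divided into 4 shares of ₹79,500: Greta, Tobias, Varun, and Ines each take ₹79,500.
Tariq's share (₹318,000) is divided into 2 shares of ₹159,000: Celia and Bertrand each take ₹159,000.

Tobias receives ₹79,500.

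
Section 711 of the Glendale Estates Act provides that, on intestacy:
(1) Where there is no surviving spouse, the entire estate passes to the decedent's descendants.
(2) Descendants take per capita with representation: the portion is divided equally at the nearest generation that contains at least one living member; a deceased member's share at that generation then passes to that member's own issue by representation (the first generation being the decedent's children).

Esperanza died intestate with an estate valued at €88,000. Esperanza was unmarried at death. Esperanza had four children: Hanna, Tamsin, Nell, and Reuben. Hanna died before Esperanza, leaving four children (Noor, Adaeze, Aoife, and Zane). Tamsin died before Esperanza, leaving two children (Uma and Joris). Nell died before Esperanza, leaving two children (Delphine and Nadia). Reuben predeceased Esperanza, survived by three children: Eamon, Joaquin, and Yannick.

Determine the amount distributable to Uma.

Uma receives €8,000.

The entire €88,000 passes to the descendants.
No child survives, so the initial division is made at the grandchildren's generation.
That amount (€88,000) is divided into 11 shares of €8,000: Noor, Adaeze, Aoife, Zane, Uma, Joris, Delphine, Nadia, Eamon, Joaquin, and Yannick each take €8,000.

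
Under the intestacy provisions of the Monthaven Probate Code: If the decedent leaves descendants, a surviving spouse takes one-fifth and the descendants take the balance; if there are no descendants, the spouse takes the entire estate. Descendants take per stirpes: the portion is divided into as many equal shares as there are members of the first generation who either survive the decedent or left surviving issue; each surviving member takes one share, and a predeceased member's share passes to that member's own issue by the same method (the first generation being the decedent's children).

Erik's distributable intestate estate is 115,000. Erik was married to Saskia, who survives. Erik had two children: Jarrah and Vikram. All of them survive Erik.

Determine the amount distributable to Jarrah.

Jarrah receives 46,000.

Saskia takes one-fifth of 115,000 = 23,000. The remaining 92,000 passes to the descendants.
The descendants' portion (92,000) is divided into 2 shares of 46,000: Jarrah and Vikram each take 46,000.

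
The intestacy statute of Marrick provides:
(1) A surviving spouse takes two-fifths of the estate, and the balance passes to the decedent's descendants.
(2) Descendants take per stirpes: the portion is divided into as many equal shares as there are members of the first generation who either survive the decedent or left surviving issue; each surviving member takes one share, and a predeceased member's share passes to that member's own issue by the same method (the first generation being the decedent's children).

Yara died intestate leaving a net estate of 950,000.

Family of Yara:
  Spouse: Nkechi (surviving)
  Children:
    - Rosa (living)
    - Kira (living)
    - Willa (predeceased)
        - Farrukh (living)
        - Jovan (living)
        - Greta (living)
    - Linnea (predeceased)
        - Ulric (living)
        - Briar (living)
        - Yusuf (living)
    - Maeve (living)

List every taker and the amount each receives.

Nkechi takes two-fifths of 950,000 = 380,000. The remaining 570,000 passes to the descendants.
The descendants' portion (570,000) is divided into 5 shares of 114,000: Rosa, Kira, and Maeve each take 114,000; Willa's 114,000 share passes to Willa's issue; Linnea's 114,000 share passes to Linnea's issue.
Willa's share (114,000) is divided into 3 shares of 38,000: Farrukh, Jovan, and Greta each take 38,000.
Linnea's share (114,000) is divided into 3 shares of 38,000: Ulric, Briar, and Yusuf each take 38,000.

Nkechi: 380,000; Rosa: 114,000; Kira: 114,000; Farrukh: 38,000; Jovan: 38,000; Greta: 38,000; Ulric: 38,000; Briar: 38,000; Yusuf: 38,000; Maeve: 114,000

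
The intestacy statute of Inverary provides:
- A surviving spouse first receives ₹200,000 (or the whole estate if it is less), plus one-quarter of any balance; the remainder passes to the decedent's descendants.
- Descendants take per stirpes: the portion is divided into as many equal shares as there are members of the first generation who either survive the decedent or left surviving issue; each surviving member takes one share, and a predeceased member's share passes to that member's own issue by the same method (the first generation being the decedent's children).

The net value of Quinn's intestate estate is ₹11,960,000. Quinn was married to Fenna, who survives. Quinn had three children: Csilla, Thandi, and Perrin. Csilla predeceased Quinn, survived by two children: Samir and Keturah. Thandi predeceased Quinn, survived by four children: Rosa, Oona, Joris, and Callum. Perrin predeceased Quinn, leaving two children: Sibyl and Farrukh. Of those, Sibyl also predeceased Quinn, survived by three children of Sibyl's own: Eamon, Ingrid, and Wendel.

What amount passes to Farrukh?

Farrukh receives ₹1,470,000.

Fenna first takes ₹200,000, leaving a balance of ₹11,760,000. Fenna then takes one-quarter of the balance (₹2,940,000), for a total of ₹3,140,000. The remaining ₹8,820,000 passes to the descendants.
The descendants' portion (₹8,820,000) is divided into 3 shares of ₹2,940,000: Csilla's ₹2,940,000 share passes to Csilla's issue; Thandi's ₹2,940,000 share passes to Thandi's issue; Perrin's ₹2,940,000 share passes to Perrin's issue.
Csilla's share (₹2,940,000) is divided into 2 shares of ₹1,470,000: Samir and Keturah each take ₹1,470,000.
Thandi's share (₹2,940,000) is divided into 4 shares of ₹735,000: Rosa, Oona, Joris, and Callum each take ₹735,000.
Perrin's share (₹2,940,000) is divided into 2 shares of ₹1,470,000: Farrukh takes ₹1,470,000; Sibyl's ₹1,470,000 share passes to Sibyl's issue.
Sibyl's share (₹1,470,000) is divided into 3 shares of ₹490,000: Eamon, Ingrid, and Wendel each take ₹490,000.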